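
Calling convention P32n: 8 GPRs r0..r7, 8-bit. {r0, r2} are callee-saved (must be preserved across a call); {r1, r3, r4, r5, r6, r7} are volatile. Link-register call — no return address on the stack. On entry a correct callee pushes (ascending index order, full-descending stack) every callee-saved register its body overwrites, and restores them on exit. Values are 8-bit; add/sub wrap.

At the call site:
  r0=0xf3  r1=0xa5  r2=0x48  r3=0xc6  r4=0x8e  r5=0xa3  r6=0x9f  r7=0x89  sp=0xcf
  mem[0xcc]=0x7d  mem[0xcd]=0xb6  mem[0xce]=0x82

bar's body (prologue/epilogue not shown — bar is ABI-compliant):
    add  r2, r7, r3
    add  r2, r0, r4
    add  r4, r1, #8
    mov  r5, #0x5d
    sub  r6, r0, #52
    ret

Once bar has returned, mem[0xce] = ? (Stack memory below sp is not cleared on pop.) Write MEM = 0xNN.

prologue: push r2 → mem[0xce]=0x48, sp=0xce
body[0] add  r2, r7, r3 → r2=0x4f
body[1] add  r2, r0, r4 → r2=0x81
body[2] add  r4, r1, #8 → r4=0xad
body[3] mov  r5, #0x5d → r5=0x5d
body[4] sub  r6, r0, #52 → r6=0xbf
epilogue: pop r2=0x48, sp=0xcf
prologue pushed ['r2'] at ['0xce']

MEM = 0x48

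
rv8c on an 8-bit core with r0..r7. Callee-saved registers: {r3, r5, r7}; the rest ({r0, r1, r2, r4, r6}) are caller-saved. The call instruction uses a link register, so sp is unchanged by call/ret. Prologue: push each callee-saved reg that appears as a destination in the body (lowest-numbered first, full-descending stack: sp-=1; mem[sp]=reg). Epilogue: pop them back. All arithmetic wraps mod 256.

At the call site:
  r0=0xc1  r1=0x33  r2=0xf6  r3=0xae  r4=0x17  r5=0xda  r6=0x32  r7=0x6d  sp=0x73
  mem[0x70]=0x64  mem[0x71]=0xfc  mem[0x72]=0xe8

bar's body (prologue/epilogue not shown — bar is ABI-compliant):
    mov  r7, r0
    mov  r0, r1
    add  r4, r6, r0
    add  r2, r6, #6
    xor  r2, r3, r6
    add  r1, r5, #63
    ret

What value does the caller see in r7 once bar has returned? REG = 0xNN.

REG = 0x6d

prologue: push r7 → mem[0x72]=0x6d, sp=0x72
body[0] mov  r7, r0 → r7=0xc1
body[1] mov  r0, r1 → r0=0x33
body[2] add  r4, r6, r0 → r4=0x65
body[3] add  r2, r6, #6 → r2=0x38
body[4] xor  r2, r3, r6 → r2=0x9c
body[5] add  r1, r5, #63 → r1=0x19
epilogue: pop r7=0x6d, sp=0x73
r7 is callee-saved → restored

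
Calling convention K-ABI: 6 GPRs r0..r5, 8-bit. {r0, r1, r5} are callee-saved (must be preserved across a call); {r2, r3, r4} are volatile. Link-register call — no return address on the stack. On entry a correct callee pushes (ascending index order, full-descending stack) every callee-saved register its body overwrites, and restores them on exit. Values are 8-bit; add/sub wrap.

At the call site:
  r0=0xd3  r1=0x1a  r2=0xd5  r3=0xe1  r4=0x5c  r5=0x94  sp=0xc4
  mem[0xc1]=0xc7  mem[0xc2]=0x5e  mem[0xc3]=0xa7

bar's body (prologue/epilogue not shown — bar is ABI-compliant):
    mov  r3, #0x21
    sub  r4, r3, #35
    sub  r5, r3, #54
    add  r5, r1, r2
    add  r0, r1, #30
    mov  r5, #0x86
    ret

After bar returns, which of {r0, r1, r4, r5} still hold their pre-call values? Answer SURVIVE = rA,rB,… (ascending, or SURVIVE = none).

prologue: push r0 → mem[0xc3]=0xd3, sp=0xc3
prologue: push r5 → mem[0xc2]=0x94, sp=0xc2
body[0] mov  r3, #0x21 → r3=0x21
body[1] sub  r4, r3, #35 → r4=0xfe
body[2] sub  r5, r3, #54 → r5=0xeb
body[3] add  r5, r1, r2 → r5=0xef
body[4] add  r0, r1, #30 → r0=0x38
body[5] mov  r5, #0x86 → r5=0x86
epilogue: pop r5=0x94, sp=0xc3
epilogue: pop r0=0xd3, sp=0xc4
r0: callee-saved, written=True
r1: callee-saved, written=False
r4: caller-saved, written=True
r5: callee-saved, written=True

SURVIVE = r0,r1,r5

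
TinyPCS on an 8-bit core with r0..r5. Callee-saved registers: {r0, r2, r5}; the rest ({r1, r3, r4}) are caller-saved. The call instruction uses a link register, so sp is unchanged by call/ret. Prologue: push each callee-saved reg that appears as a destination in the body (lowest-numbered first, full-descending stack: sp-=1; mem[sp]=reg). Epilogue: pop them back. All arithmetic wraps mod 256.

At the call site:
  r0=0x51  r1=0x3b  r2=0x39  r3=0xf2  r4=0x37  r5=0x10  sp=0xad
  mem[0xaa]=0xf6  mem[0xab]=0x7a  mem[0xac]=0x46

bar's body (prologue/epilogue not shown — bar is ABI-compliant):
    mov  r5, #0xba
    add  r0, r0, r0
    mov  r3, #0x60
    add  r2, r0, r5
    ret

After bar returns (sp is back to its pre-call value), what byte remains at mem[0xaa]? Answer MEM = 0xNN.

prologue: push r0 -> mem[0xac]=0x51, sp=0xac
prologue: push r2 -> mem[0xab]=0x39, sp=0xab
prologue: push r5 -> mem[0xaa]=0x10, sp=0xaa
body[0] mov  r5, #0xba -> r5=0xba
body[1] add  r0, r0, r0 -> r0=0xa2
body[2] mov  r3, #0x60 -> r3=0x60
body[3] add  r2, r0, r5 -> r2=0x5c
epilogue: pop r5=0x10, sp=0xab
epilogue: pop r2=0x39, sp=0xac
epilogue: pop r0=0x51, sp=0xad
prologue pushed ['r0', 'r2', 'r5'] at ['0xac', '0xab', '0xaa']

MEM = 0x10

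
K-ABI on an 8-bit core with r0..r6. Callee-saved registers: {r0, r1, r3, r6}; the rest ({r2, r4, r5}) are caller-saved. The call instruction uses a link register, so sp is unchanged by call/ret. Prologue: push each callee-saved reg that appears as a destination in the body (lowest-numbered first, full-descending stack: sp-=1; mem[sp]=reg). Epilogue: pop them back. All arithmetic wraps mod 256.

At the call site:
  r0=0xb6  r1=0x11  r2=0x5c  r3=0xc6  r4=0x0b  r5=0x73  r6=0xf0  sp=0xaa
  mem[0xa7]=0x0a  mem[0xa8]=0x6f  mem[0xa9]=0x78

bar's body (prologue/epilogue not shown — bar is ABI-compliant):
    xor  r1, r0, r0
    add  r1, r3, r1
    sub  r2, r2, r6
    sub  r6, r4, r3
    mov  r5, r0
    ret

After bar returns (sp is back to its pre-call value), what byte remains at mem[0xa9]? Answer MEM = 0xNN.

MEM = 0x11

prologue: push r1 → mem[0xa9]=0x11, sp=0xa9
prologue: push r6 → mem[0xa8]=0xf0, sp=0xa8
body[0] xor  r1, r0, r0 → r1=0x00
body[1] add  r1, r3, r1 → r1=0xc6
body[2] sub  r2, r2, r6 → r2=0x6c
body[3] sub  r6, r4, r3 → r6=0x45
body[4] mov  r5, r0 → r5=0xb6
epilogue: pop r6=0xf0, sp=0xa9
epilogue: pop r1=0x11, sp=0xaa
prologue pushed ['r1', 'r6'] at ['0xa9', '0xa8']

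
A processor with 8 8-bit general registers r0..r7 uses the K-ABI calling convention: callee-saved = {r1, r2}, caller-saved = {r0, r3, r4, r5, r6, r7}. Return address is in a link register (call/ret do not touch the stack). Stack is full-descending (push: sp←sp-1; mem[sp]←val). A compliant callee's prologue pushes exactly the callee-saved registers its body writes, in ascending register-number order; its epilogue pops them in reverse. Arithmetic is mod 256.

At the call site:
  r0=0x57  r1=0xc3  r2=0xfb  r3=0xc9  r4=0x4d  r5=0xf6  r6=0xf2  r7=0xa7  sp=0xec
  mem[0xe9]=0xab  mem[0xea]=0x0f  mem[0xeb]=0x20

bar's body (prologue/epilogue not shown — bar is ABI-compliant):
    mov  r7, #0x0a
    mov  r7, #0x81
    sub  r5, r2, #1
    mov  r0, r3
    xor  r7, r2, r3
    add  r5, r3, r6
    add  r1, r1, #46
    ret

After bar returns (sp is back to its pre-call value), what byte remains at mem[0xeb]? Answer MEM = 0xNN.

prologue: push r1 → mem[0xeb]=0xc3, sp=0xeb
body[0] mov  r7, #0x0a → r7=0x0a
body[1] mov  r7, #0x81 → r7=0x81
body[2] sub  r5, r2, #1 → r5=0xfa
body[3] mov  r0, r3 → r0=0xc9
body[4] xor  r7, r2, r3 → r7=0x32
body[5] add  r5, r3, r6 → r5=0xbb
body[6] add  r1, r1, #46 → r1=0xf1
epilogue: pop r1=0xc3, sp=0xec
prologue pushed ['r1'] at ['0xeb']

MEM = 0xc3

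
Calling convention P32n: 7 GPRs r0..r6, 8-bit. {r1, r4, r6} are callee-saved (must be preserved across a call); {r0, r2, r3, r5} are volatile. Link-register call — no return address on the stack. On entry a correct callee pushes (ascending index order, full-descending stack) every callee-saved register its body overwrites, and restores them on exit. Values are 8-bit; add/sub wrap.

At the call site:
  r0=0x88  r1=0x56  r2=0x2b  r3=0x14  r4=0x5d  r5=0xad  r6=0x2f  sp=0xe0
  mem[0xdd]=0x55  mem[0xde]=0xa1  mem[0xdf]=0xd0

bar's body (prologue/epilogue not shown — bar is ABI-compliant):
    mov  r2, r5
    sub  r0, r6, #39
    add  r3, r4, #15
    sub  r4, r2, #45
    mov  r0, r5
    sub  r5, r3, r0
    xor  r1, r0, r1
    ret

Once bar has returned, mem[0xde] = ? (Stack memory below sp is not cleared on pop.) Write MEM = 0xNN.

prologue: push r1 -> mem[0xdf]=0x56, sp=0xdf
prologue: push r4 -> mem[0xde]=0x5d, sp=0xde
body[0] mov  r2, r5 -> r2=0xad
body[1] sub  r0, r6, #39 -> r0=0x08
body[2] add  r3, r4, #15 -> r3=0x6c
body[3] sub  r4, r2, #45 -> r4=0x80
body[4] mov  r0, r5 -> r0=0xad
body[5] sub  r5, r3, r0 -> r5=0xbf
body[6] xor  r1, r0, r1 -> r1=0xfb
epilogue: pop r4=0x5d, sp=0xdf
epilogue: pop r1=0x56, sp=0xe0
prologue pushed ['r1', 'r4'] at ['0xdf', '0xde']

MEM = 0x5d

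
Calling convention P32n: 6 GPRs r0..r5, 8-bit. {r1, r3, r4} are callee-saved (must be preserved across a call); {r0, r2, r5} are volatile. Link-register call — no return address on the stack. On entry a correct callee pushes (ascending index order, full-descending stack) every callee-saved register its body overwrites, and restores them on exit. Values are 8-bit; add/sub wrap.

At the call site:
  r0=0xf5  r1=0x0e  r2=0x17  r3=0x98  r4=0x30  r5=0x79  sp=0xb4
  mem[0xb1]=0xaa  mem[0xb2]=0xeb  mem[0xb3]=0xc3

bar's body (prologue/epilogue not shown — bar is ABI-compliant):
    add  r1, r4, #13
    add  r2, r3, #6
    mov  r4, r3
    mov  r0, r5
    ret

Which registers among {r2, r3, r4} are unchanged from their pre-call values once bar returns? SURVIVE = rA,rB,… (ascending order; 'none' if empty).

prologue: push r1 -> mem[0xb3]=0x0e, sp=0xb3
prologue: push r4 -> mem[0xb2]=0x30, sp=0xb2
body[0] add  r1, r4, #13 -> r1=0x3d
body[1] add  r2, r3, #6 -> r2=0x9e
body[2] mov  r4, r3 -> r4=0x98
body[3] mov  r0, r5 -> r0=0x79
epilogue: pop r4=0x30, sp=0xb3
epilogue: pop r1=0x0e, sp=0xb4
r2: caller-saved, written=True
r3: callee-saved, written=False
r4: callee-saved, written=True

SURVIVE = r3,r4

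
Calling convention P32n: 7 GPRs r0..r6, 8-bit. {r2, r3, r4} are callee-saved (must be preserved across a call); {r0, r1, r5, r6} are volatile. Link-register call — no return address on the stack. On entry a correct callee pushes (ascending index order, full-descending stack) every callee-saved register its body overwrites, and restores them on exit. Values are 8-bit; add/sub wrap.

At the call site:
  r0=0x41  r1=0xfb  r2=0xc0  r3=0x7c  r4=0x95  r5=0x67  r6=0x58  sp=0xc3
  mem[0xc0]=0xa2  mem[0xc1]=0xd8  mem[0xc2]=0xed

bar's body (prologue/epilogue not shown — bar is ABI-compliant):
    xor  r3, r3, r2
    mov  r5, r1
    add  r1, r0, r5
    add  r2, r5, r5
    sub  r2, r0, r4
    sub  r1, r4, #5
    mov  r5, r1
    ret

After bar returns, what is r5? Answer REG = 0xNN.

prologue: push r2 -> mem[0xc2]=0xc0, sp=0xc2
prologue: push r3 -> mem[0xc1]=0x7c, sp=0xc1
body[0] xor  r3, r3, r2 -> r3=0xbc
body[1] mov  r5, r1 -> r5=0xfb
body[2] add  r1, r0, r5 -> r1=0x3c
body[3] add  r2, r5, r5 -> r2=0xf6
body[4] sub  r2, r0, r4 -> r2=0xac
body[5] sub  r1, r4, #5 -> r1=0x90
body[6] mov  r5, r1 -> r5=0x90
epilogue: pop r3=0x7c, sp=0xc2
epilogue: pop r2=0xc0, sp=0xc3
r5 is caller-saved -> body value

REG = 0x90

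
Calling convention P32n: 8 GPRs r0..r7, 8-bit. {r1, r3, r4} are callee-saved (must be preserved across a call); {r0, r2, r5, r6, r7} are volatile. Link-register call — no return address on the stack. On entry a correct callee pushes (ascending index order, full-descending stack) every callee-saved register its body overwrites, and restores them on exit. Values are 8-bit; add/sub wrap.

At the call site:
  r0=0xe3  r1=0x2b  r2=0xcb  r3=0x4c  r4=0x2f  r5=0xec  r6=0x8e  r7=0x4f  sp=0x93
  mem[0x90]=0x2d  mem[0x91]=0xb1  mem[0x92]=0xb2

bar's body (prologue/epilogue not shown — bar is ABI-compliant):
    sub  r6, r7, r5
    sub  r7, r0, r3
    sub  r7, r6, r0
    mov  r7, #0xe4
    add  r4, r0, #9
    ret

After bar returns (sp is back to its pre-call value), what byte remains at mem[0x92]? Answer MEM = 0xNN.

prologue: push r4 -> mem[0x92]=0x2f, sp=0x92
body[0] sub  r6, r7, r5 -> r6=0x63
body[1] sub  r7, r0, r3 -> r7=0x97
body[2] sub  r7, r6, r0 -> r7=0x80
body[3] mov  r7, #0xe4 -> r7=0xe4
body[4] add  r4, r0, #9 -> r4=0xec
epilogue: pop r4=0x2f, sp=0x93
prologue pushed ['r4'] at ['0x92']

MEM = 0x2f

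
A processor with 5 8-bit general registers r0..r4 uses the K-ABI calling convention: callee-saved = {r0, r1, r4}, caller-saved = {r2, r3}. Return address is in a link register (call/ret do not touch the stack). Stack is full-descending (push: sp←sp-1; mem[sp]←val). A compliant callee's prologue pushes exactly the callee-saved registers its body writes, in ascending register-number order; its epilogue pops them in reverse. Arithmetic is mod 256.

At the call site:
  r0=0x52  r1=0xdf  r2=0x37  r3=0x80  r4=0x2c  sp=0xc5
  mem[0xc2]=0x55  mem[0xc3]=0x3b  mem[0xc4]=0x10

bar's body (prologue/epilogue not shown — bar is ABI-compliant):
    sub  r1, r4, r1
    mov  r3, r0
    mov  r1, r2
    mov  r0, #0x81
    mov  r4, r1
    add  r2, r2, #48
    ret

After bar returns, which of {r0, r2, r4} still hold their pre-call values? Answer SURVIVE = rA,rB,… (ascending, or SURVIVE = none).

prologue: push r0 → mem[0xc4]=0x52, sp=0xc4
prologue: push r1 → mem[0xc3]=0xdf, sp=0xc3
prologue: push r4 → mem[0xc2]=0x2c, sp=0xc2
body[0] sub  r1, r4, r1 → r1=0x4d
body[1] mov  r3, r0 → r3=0x52
body[2] mov  r1, r2 → r1=0x37
body[3] mov  r0, #0x81 → r0=0x81
body[4] mov  r4, r1 → r4=0x37
body[5] add  r2, r2, #48 → r2=0x67
epilogue: pop r4=0x2c, sp=0xc3
epilogue: pop r1=0xdf, sp=0xc4
epilogue: pop r0=0x52, sp=0xc5
r0: callee-saved, written=True
r2: caller-saved, written=True
r4: callee-saved, written=True

SURVIVE = r0,r4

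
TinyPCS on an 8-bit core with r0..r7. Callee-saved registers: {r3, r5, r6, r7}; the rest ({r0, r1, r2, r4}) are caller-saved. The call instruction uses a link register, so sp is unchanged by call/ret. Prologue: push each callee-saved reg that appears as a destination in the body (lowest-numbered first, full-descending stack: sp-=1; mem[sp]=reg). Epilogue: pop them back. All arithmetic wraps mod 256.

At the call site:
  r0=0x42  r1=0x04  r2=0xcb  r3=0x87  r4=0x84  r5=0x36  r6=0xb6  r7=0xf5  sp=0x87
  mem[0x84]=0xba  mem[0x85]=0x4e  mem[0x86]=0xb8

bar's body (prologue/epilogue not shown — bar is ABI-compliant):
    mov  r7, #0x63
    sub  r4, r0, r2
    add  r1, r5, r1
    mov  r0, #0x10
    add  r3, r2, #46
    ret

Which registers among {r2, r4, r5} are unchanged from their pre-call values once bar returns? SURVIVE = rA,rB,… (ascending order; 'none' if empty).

SURVIVE = r2,r5

prologue: push r3 -> mem[0x86]=0x87, sp=0x86
prologue: push r7 -> mem[0x85]=0xf5, sp=0x85
body[0] mov  r7, #0x63 -> r7=0x63
body[1] sub  r4, r0, r2 -> r4=0x77
body[2] add  r1, r5, r1 -> r1=0x3a
body[3] mov  r0, #0x10 -> r0=0x10
body[4] add  r3, r2, #46 -> r3=0xf9
epilogue: pop r7=0xf5, sp=0x86
epilogue: pop r3=0x87, sp=0x87
r2: caller-saved, written=False
r4: caller-saved, written=True
r5: callee-saved, written=False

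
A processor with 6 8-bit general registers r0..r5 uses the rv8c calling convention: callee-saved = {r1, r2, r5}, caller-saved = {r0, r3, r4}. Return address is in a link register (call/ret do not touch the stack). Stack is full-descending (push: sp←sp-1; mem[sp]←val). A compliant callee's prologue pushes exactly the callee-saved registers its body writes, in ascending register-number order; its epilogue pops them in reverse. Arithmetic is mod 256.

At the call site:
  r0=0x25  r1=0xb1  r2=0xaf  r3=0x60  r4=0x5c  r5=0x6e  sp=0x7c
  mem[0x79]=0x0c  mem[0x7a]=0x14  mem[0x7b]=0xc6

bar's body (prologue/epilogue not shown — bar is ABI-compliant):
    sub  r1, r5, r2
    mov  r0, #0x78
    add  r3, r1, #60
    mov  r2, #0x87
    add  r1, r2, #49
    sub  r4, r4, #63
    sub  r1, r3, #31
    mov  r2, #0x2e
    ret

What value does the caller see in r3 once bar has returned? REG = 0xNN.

prologue: push r1 -> mem[0x7b]=0xb1, sp=0x7b
prologue: push r2 -> mem[0x7a]=0xaf, sp=0x7a
body[0] sub  r1, r5, r2 -> r1=0xbf
body[1] mov  r0, #0x78 -> r0=0x78
body[2] add  r3, r1, #60 -> r3=0xfb
body[3] mov  r2, #0x87 -> r2=0x87
body[4] add  r1, r2, #49 -> r1=0xb8
body[5] sub  r4, r4, #63 -> r4=0x1d
body[6] sub  r1, r3, #31 -> r1=0xdc
body[7] mov  r2, #0x2e -> r2=0x2e
epilogue: pop r2=0xaf, sp=0x7b
epilogue: pop r1=0xb1, sp=0x7c
r3 is caller-saved -> body value

REG = 0xfb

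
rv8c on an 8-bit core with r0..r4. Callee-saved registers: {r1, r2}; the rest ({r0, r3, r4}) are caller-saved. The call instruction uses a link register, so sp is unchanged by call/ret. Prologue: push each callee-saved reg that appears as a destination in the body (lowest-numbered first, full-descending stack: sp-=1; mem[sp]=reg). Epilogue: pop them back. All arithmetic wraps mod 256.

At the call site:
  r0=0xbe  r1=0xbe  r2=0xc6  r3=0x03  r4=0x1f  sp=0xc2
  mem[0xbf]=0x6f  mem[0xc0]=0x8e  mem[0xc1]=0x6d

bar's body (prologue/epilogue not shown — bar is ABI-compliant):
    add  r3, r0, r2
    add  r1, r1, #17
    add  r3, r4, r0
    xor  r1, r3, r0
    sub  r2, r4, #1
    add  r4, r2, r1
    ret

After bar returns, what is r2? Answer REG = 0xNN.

prologue: push r1 -> mem[0xc1]=0xbe, sp=0xc1
prologue: push r2 -> mem[0xc0]=0xc6, sp=0xc0
body[0] add  r3, r0, r2 -> r3=0x84
body[1] add  r1, r1, #17 -> r1=0xcf
body[2] add  r3, r4, r0 -> r3=0xdd
body[3] xor  r1, r3, r0 -> r1=0x63
body[4] sub  r2, r4, #1 -> r2=0x1e
body[5] add  r4, r2, r1 -> r4=0x81
epilogue: pop r2=0xc6, sp=0xc1
epilogue: pop r1=0xbe, sp=0xc2
r2 is callee-saved -> restored

REG = 0xc6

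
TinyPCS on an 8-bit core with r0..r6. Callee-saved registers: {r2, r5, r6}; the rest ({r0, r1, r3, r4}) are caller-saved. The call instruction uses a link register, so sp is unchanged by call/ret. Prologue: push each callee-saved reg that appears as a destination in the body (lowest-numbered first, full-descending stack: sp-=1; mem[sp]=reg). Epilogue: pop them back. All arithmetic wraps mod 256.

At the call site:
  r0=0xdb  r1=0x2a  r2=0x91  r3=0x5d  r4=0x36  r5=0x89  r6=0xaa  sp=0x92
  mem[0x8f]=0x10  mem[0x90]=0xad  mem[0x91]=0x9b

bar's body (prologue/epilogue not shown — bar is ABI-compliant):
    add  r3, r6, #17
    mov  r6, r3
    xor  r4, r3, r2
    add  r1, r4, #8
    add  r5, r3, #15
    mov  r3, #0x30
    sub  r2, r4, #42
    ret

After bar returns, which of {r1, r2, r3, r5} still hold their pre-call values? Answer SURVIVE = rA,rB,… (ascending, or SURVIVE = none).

prologue: push r2 -> mem[0x91]=0x91, sp=0x91
prologue: push r5 -> mem[0x90]=0x89, sp=0x90
prologue: push r6 -> mem[0x8f]=0xaa, sp=0x8f
body[0] add  r3, r6, #17 -> r3=0xbb
body[1] mov  r6, r3 -> r6=0xbb
body[2] xor  r4, r3, r2 -> r4=0x2a
body[3] add  r1, r4, #8 -> r1=0x32
body[4] add  r5, r3, #15 -> r5=0xca
body[5] mov  r3, #0x30 -> r3=0x30
body[6] sub  r2, r4, #42 -> r2=0x00
epilogue: pop r6=0xaa, sp=0x90
epilogue: pop r5=0x89, sp=0x91
epilogue: pop r2=0x91, sp=0x92
r1: caller-saved, written=True
r2: callee-saved, written=True
r3: caller-saved, written=True
r5: callee-saved, written=True

SURVIVE = r2,r5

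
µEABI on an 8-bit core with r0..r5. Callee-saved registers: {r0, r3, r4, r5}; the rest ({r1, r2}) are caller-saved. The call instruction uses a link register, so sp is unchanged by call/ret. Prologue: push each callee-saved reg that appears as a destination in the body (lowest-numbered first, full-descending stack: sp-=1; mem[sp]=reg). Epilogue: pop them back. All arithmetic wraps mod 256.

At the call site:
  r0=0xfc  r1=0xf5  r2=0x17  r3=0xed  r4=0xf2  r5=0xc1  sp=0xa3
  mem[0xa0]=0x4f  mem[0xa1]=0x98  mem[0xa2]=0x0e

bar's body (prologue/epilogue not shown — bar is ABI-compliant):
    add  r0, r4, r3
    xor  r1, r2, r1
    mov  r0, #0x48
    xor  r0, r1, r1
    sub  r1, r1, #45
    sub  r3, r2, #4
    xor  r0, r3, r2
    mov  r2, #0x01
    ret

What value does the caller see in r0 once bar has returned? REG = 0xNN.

REG = 0xfc

prologue: push r0 -> mem[0xa2]=0xfc, sp=0xa2
prologue: push r3 -> mem[0xa1]=0xed, sp=0xa1
body[0] add  r0, r4, r3 -> r0=0xdf
body[1] xor  r1, r2, r1 -> r1=0xe2
body[2] mov  r0, #0x48 -> r0=0x48
body[3] xor  r0, r1, r1 -> r0=0x00
body[4] sub  r1, r1, #45 -> r1=0xb5
body[5] sub  r3, r2, #4 -> r3=0x13
body[6] xor  r0, r3, r2 -> r0=0x04
body[7] mov  r2, #0x01 -> r2=0x01
epilogue: pop r3=0xed, sp=0xa2
epilogue: pop r0=0xfc, sp=0xa3
r0 is callee-saved -> restored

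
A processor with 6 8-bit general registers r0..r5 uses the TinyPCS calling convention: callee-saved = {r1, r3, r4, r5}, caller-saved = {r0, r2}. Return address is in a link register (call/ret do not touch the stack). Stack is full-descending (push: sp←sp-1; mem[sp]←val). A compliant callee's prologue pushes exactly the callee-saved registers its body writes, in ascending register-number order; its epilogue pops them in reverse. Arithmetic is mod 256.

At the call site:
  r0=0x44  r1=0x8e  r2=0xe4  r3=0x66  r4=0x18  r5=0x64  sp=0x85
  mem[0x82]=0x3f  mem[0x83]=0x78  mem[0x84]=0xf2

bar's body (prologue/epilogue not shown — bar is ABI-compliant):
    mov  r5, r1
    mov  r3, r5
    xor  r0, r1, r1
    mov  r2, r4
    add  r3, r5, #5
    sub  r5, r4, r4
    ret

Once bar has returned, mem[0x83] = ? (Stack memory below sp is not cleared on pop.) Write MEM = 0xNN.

prologue: push r3 → mem[0x84]=0x66, sp=0x84
prologue: push r5 → mem[0x83]=0x64, sp=0x83
body[0] mov  r5, r1 → r5=0x8e
body[1] mov  r3, r5 → r3=0x8e
body[2] xor  r0, r1, r1 → r0=0x00
body[3] mov  r2, r4 → r2=0x18
body[4] add  r3, r5, #5 → r3=0x93
body[5] sub  r5, r4, r4 → r5=0x00
epilogue: pop r5=0x64, sp=0x84
epilogue: pop r3=0x66, sp=0x85
prologue pushed ['r3', 'r5'] at ['0x84', '0x83']

MEM = 0x64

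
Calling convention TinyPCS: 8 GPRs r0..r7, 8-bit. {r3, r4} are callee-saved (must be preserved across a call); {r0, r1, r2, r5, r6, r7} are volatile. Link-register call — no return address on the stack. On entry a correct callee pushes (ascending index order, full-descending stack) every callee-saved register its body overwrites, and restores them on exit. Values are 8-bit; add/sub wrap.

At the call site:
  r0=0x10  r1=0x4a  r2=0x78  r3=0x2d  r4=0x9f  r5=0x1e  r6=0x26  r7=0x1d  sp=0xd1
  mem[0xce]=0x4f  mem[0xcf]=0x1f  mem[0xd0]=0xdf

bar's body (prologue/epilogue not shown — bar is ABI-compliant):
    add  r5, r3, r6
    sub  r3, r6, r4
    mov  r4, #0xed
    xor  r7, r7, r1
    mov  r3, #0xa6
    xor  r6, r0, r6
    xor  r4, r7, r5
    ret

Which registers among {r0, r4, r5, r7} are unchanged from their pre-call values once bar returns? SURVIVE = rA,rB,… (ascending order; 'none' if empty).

SURVIVE = r0,r4

prologue: push r3 -> mem[0xd0]=0x2d, sp=0xd0
prologue: push r4 -> mem[0xcf]=0x9f, sp=0xcf
body[0] add  r5, r3, r6 -> r5=0x53
body[1] sub  r3, r6, r4 -> r3=0x87
body[2] mov  r4, #0xed -> r4=0xed
body[3] xor  r7, r7, r1 -> r7=0x57
body[4] mov  r3, #0xa6 -> r3=0xa6
body[5] xor  r6, r0, r6 -> r6=0x36
body[6] xor  r4, r7, r5 -> r4=0x04
epilogue: pop r4=0x9f, sp=0xd0
epilogue: pop r3=0x2d, sp=0xd1
r0: caller-saved, written=False
r4: callee-saved, written=True
r5: caller-saved, written=True
r7: caller-saved, written=True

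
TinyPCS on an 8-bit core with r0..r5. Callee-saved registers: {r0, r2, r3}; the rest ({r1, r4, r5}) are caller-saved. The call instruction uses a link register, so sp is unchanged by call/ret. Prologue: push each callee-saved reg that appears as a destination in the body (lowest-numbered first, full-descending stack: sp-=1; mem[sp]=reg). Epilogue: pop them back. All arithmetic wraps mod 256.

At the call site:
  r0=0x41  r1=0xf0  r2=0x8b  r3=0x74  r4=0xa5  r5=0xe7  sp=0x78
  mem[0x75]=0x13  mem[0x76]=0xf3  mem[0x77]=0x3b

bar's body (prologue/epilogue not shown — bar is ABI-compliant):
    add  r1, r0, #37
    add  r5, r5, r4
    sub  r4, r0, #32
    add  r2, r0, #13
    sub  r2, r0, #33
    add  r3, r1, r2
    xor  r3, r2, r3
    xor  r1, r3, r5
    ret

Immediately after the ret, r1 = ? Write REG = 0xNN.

REG = 0x2a

prologue: push r2 → mem[0x77]=0x8b, sp=0x77
prologue: push r3 → mem[0x76]=0x74, sp=0x76
body[0] add  r1, r0, #37 → r1=0x66
body[1] add  r5, r5, r4 → r5=0x8c
body[2] sub  r4, r0, #32 → r4=0x21
body[3] add  r2, r0, #13 → r2=0x4e
body[4] sub  r2, r0, #33 → r2=0x20
body[5] add  r3, r1, r2 → r3=0x86
body[6] xor  r3, r2, r3 → r3=0xa6
body[7] xor  r1, r3, r5 → r1=0x2a
epilogue: pop r3=0x74, sp=0x77
epilogue: pop r2=0x8b, sp=0x78
r1 is caller-saved → body value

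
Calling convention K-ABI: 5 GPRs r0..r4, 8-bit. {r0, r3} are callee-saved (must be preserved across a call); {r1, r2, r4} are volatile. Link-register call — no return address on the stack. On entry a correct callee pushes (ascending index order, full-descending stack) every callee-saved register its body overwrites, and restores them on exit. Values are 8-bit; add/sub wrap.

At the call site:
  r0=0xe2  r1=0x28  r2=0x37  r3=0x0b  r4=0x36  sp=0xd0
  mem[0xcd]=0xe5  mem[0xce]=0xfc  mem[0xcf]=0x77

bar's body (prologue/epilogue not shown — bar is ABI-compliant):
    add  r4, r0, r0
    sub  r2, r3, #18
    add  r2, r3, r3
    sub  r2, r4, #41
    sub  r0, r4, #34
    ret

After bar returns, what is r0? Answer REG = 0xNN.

REG = 0xe2

prologue: push r0 → mem[0xcf]=0xe2, sp=0xcf
body[0] add  r4, r0, r0 → r4=0xc4
body[1] sub  r2, r3, #18 → r2=0xf9
body[2] add  r2, r3, r3 → r2=0x16
body[3] sub  r2, r4, #41 → r2=0x9b
body[4] sub  r0, r4, #34 → r0=0xa2
epilogue: pop r0=0xe2, sp=0xd0
r0 is callee-saved → restored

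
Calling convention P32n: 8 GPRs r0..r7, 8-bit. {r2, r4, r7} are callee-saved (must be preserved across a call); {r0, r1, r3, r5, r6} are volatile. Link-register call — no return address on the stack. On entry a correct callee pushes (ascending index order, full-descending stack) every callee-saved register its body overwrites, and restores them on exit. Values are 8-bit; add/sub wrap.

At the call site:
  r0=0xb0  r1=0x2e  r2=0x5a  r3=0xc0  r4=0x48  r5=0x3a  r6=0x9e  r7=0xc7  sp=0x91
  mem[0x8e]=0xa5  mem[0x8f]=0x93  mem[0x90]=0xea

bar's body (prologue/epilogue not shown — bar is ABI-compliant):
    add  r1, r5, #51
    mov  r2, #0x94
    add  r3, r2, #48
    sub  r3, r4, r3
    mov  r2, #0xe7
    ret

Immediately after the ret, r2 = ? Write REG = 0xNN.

prologue: push r2 → mem[0x90]=0x5a, sp=0x90
body[0] add  r1, r5, #51 → r1=0x6d
body[1] mov  r2, #0x94 → r2=0x94
body[2] add  r3, r2, #48 → r3=0xc4
body[3] sub  r3, r4, r3 → r3=0x84
body[4] mov  r2, #0xe7 → r2=0xe7
epilogue: pop r2=0x5a, sp=0x91
r2 is callee-saved → restored

REG = 0x5a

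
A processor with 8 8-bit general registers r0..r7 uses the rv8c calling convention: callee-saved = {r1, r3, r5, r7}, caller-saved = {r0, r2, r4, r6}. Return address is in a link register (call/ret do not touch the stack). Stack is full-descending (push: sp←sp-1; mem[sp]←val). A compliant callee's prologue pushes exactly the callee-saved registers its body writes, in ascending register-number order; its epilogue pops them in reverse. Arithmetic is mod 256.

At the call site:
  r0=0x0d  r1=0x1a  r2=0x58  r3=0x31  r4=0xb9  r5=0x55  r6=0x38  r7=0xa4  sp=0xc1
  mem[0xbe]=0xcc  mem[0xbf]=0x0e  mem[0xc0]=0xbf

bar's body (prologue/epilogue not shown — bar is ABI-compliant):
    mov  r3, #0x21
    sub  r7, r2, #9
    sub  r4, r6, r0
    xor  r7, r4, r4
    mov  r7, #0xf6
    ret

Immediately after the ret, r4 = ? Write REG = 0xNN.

REG = 0x2b

prologue: push r3 -> mem[0xc0]=0x31, sp=0xc0
prologue: push r7 -> mem[0xbf]=0xa4, sp=0xbf
body[0] mov  r3, #0x21 -> r3=0x21
body[1] sub  r7, r2, #9 -> r7=0x4f
body[2] sub  r4, r6, r0 -> r4=0x2b
body[3] xor  r7, r4, r4 -> r7=0x00
body[4] mov  r7, #0xf6 -> r7=0xf6
epilogue: pop r7=0xa4, sp=0xc0
epilogue: pop r3=0x31, sp=0xc1
r4 is caller-saved -> body value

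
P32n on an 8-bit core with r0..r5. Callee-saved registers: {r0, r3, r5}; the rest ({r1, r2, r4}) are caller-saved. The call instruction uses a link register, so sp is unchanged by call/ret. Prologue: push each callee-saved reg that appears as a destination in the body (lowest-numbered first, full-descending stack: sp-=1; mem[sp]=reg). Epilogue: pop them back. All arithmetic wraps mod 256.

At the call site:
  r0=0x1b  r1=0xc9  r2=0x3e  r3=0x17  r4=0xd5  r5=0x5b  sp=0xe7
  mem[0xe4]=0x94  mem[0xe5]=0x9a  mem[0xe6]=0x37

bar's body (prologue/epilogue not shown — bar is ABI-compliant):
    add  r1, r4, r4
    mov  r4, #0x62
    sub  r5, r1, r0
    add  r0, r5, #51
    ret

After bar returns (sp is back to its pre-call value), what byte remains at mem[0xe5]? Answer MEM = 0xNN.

MEM = 0x5b

prologue: push r0 -> mem[0xe6]=0x1b, sp=0xe6
prologue: push r5 -> mem[0xe5]=0x5b, sp=0xe5
body[0] add  r1, r4, r4 -> r1=0xaa
body[1] mov  r4, #0x62 -> r4=0x62
body[2] sub  r5, r1, r0 -> r5=0x8f
body[3] add  r0, r5, #51 -> r0=0xc2
epilogue: pop r5=0x5b, sp=0xe6
epilogue: pop r0=0x1b, sp=0xe7
prologue pushed ['r0', 'r5'] at ['0xe6', '0xe5']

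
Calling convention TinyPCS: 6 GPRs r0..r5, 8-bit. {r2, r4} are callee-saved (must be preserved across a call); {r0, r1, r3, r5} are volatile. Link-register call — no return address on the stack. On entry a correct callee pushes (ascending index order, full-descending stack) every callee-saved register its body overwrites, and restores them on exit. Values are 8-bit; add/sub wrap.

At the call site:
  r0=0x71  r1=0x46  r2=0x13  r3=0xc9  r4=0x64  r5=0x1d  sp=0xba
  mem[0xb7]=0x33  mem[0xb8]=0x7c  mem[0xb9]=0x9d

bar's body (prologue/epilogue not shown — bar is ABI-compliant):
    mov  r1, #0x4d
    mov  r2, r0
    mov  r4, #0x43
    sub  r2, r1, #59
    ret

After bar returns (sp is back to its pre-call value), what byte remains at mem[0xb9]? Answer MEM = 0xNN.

prologue: push r2 -> mem[0xb9]=0x13, sp=0xb9
prologue: push r4 -> mem[0xb8]=0x64, sp=0xb8
body[0] mov  r1, #0x4d -> r1=0x4d
body[1] mov  r2, r0 -> r2=0x71
body[2] mov  r4, #0x43 -> r4=0x43
body[3] sub  r2, r1, #59 -> r2=0x12
epilogue: pop r4=0x64, sp=0xb9
epilogue: pop r2=0x13, sp=0xba
prologue pushed ['r2', 'r4'] at ['0xb9', '0xb8']

MEM = 0x13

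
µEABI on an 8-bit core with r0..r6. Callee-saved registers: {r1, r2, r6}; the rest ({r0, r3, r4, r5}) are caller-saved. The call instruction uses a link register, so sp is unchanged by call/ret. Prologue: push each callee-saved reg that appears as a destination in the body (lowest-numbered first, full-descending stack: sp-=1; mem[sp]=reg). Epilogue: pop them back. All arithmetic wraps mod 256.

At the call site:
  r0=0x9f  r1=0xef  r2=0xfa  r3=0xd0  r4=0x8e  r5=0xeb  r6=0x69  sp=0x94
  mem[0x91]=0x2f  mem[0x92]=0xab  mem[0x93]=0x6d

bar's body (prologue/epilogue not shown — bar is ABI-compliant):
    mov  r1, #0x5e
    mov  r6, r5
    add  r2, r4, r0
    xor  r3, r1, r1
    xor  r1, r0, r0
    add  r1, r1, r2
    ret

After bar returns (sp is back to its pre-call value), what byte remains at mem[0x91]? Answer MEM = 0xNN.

prologue: push r1 → mem[0x93]=0xef, sp=0x93
prologue: push r2 → mem[0x92]=0xfa, sp=0x92
prologue: push r6 → mem[0x91]=0x69, sp=0x91
body[0] mov  r1, #0x5e → r1=0x5e
body[1] mov  r6, r5 → r6=0xeb
body[2] add  r2, r4, r0 → r2=0x2d
body[3] xor  r3, r1, r1 → r3=0x00
body[4] xor  r1, r0, r0 → r1=0x00
body[5] add  r1, r1, r2 → r1=0x2d
epilogue: pop r6=0x69, sp=0x92
epilogue: pop r2=0xfa, sp=0x93
epilogue: pop r1=0xef, sp=0x94
prologue pushed ['r1', 'r2', 'r6'] at ['0x93', '0x92', '0x91']

MEM = 0x69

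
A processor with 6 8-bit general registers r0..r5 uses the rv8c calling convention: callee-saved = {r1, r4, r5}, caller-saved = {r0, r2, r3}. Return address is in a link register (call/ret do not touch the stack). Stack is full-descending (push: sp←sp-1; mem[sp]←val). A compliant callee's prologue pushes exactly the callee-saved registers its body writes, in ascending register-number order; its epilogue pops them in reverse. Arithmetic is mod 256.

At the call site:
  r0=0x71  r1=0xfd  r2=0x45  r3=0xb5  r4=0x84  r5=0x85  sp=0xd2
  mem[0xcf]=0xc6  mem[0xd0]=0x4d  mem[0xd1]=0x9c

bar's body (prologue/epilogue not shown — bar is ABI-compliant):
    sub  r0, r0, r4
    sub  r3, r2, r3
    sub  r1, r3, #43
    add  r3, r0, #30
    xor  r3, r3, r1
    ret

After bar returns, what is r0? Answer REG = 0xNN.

prologue: push r1 -> mem[0xd1]=0xfd, sp=0xd1
body[0] sub  r0, r0, r4 -> r0=0xed
body[1] sub  r3, r2, r3 -> r3=0x90
body[2] sub  r1, r3, #43 -> r1=0x65
body[3] add  r3, r0, #30 -> r3=0x0b
body[4] xor  r3, r3, r1 -> r3=0x6e
epilogue: pop r1=0xfd, sp=0xd2
r0 is caller-saved -> body value

REG = 0xed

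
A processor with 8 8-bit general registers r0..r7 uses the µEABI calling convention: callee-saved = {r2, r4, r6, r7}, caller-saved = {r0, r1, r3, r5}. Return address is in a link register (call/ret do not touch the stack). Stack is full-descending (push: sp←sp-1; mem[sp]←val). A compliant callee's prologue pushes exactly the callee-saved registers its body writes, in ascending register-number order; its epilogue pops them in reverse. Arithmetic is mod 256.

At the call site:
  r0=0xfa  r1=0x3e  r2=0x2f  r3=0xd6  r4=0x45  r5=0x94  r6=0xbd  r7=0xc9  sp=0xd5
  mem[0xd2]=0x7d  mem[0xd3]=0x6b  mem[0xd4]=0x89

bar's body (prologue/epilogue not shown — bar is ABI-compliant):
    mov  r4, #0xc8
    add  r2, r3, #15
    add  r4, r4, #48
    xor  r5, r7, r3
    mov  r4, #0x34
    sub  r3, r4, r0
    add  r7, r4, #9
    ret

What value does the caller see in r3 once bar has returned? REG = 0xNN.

REG = 0x3a

prologue: push r2 -> mem[0xd4]=0x2f, sp=0xd4
prologue: push r4 -> mem[0xd3]=0x45, sp=0xd3
prologue: push r7 -> mem[0xd2]=0xc9, sp=0xd2
body[0] mov  r4, #0xc8 -> r4=0xc8
body[1] add  r2, r3, #15 -> r2=0xe5
body[2] add  r4, r4, #48 -> r4=0xf8
body[3] xor  r5, r7, r3 -> r5=0x1f
body[4] mov  r4, #0x34 -> r4=0x34
body[5] sub  r3, r4, r0 -> r3=0x3a
body[6] add  r7, r4, #9 -> r7=0x3d
epilogue: pop r7=0xc9, sp=0xd3
epilogue: pop r4=0x45, sp=0xd4
epilogue: pop r2=0x2f, sp=0xd5
r3 is caller-saved -> body value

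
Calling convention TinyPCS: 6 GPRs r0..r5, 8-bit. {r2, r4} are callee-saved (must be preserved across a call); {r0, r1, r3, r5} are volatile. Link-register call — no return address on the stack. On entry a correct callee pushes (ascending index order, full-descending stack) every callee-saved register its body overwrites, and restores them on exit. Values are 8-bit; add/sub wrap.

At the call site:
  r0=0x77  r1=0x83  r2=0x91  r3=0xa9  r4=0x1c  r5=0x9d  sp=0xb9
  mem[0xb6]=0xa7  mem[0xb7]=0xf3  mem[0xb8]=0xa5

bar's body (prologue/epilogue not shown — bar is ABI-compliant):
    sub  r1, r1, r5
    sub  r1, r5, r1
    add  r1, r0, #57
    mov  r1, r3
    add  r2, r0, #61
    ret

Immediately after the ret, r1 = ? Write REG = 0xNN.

REG = 0xa9

prologue: push r2 → mem[0xb8]=0x91, sp=0xb8
body[0] sub  r1, r1, r5 → r1=0xe6
body[1] sub  r1, r5, r1 → r1=0xb7
body[2] add  r1, r0, #57 → r1=0xb0
body[3] mov  r1, r3 → r1=0xa9
body[4] add  r2, r0, #61 → r2=0xb4
epilogue: pop r2=0x91, sp=0xb9
r1 is caller-saved → body value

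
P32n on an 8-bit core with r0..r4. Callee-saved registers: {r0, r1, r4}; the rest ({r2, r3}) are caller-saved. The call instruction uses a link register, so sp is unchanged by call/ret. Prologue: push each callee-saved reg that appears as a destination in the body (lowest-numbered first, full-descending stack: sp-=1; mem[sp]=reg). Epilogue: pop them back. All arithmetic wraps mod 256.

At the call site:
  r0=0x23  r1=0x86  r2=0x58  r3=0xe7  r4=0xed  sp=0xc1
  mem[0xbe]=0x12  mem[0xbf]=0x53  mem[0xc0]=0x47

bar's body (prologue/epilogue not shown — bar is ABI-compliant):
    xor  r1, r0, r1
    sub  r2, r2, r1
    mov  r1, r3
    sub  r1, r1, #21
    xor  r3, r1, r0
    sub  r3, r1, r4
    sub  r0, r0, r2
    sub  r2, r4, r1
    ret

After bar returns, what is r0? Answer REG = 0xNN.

prologue: push r0 -> mem[0xc0]=0x23, sp=0xc0
prologue: push r1 -> mem[0xbf]=0x86, sp=0xbf
body[0] xor  r1, r0, r1 -> r1=0xa5
body[1] sub  r2, r2, r1 -> r2=0xb3
body[2] mov  r1, r3 -> r1=0xe7
body[3] sub  r1, r1, #21 -> r1=0xd2
body[4] xor  r3, r1, r0 -> r3=0xf1
body[5] sub  r3, r1, r4 -> r3=0xe5
body[6] sub  r0, r0, r2 -> r0=0x70
body[7] sub  r2, r4, r1 -> r2=0x1b
epilogue: pop r1=0x86, sp=0xc0
epilogue: pop r0=0x23, sp=0xc1
r0 is callee-saved -> restored

REG = 0x23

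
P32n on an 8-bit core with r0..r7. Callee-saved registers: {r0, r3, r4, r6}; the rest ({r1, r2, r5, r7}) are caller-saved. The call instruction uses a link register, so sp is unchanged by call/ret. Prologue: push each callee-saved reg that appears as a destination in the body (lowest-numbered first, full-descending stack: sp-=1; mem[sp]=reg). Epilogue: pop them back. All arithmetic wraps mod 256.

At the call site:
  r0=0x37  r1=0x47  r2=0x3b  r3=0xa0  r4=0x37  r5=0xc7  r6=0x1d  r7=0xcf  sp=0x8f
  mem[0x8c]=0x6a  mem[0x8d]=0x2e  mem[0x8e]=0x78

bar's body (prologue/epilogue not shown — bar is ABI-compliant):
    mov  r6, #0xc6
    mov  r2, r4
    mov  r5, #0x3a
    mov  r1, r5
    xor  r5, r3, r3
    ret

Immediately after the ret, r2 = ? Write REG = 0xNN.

REG = 0x37

prologue: push r6 → mem[0x8e]=0x1d, sp=0x8e
body[0] mov  r6, #0xc6 → r6=0xc6
body[1] mov  r2, r4 → r2=0x37
body[2] mov  r5, #0x3a → r5=0x3a
body[3] mov  r1, r5 → r1=0x3a
body[4] xor  r5, r3, r3 → r5=0x00
epilogue: pop r6=0x1d, sp=0x8f
r2 is caller-saved → body value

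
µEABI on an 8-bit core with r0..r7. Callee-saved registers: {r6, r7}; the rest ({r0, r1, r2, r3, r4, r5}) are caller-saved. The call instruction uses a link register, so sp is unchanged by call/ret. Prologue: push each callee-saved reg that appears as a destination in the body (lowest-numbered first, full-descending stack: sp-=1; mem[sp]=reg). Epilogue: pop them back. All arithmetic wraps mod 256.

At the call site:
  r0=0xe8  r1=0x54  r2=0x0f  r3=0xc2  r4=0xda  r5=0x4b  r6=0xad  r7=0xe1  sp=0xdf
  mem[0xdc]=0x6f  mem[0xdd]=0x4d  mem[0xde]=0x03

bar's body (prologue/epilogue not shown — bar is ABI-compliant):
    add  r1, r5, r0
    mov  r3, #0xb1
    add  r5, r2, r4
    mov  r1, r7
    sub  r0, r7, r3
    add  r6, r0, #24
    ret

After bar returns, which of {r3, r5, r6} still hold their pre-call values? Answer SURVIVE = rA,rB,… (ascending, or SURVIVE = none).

prologue: push r6 → mem[0xde]=0xad, sp=0xde
body[0] add  r1, r5, r0 → r1=0x33
body[1] mov  r3, #0xb1 → r3=0xb1
body[2] add  r5, r2, r4 → r5=0xe9
body[3] mov  r1, r7 → r1=0xe1
body[4] sub  r0, r7, r3 → r0=0x30
body[5] add  r6, r0, #24 → r6=0x48
epilogue: pop r6=0xad, sp=0xdf
r3: caller-saved, written=True
r5: caller-saved, written=True
r6: callee-saved, written=True

SURVIVE = r6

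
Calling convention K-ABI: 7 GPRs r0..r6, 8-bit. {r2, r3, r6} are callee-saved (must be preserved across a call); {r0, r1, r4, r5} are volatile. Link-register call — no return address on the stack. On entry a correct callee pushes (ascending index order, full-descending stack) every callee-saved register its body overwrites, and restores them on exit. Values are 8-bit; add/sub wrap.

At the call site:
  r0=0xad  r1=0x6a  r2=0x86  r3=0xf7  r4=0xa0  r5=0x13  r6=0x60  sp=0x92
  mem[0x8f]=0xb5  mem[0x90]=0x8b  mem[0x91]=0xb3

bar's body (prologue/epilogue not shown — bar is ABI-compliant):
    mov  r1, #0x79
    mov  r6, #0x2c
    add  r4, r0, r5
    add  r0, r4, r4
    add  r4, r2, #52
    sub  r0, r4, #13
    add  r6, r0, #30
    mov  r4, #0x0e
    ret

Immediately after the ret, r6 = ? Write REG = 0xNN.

prologue: push r6 -> mem[0x91]=0x60, sp=0x91
body[0] mov  r1, #0x79 -> r1=0x79
body[1] mov  r6, #0x2c -> r6=0x2c
body[2] add  r4, r0, r5 -> r4=0xc0
body[3] add  r0, r4, r4 -> r0=0x80
body[4] add  r4, r2, #52 -> r4=0xba
body[5] sub  r0, r4, #13 -> r0=0xad
body[6] add  r6, r0, #30 -> r6=0xcb
body[7] mov  r4, #0x0e -> r4=0x0e
epilogue: pop r6=0x60, sp=0x92
r6 is callee-saved -> restored

REG = 0x60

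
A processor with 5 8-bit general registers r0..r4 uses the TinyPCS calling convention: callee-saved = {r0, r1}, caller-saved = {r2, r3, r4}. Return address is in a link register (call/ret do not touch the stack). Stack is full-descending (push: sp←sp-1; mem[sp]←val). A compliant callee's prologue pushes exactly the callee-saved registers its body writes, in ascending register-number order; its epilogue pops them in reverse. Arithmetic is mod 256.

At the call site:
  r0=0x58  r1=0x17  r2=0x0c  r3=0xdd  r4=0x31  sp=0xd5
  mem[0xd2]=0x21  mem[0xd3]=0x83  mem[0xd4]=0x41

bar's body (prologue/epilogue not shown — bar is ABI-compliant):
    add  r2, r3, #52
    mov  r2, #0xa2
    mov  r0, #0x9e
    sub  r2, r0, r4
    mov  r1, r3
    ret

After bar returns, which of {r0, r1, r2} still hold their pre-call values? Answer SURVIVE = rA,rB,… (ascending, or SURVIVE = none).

prologue: push r0 → mem[0xd4]=0x58, sp=0xd4
prologue: push r1 → mem[0xd3]=0x17, sp=0xd3
body[0] add  r2, r3, #52 → r2=0x11
body[1] mov  r2, #0xa2 → r2=0xa2
body[2] mov  r0, #0x9e → r0=0x9e
body[3] sub  r2, r0, r4 → r2=0x6d
body[4] mov  r1, r3 → r1=0xdd
epilogue: pop r1=0x17, sp=0xd4
epilogue: pop r0=0x58, sp=0xd5
r0: callee-saved, written=True
r1: callee-saved, written=True
r2: caller-saved, written=True

SURVIVE = r0,r1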